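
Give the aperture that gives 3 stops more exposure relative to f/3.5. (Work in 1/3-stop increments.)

Aperture: f/3.5 → f/3.2 → f/2.8 → f/2.5 → f/2.2 → f/2 → f/1.8 → f/1.6 → f/1.4 → f/1.2 — 3 stops wider (brighter).

f/1.2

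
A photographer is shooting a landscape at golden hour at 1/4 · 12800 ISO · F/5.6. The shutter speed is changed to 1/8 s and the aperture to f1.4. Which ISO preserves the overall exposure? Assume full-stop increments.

Shutter speed: 1/4 → 1/8 — 1 stop faster (darker).
Aperture: f/5.6 → f/4 → f/2.8 → f/2 → f/1.4 — 4 stops wider (brighter).
Net change so far: 3 stops brighter. Offset with the ISO: 12800 → 6400 → 3200 → 1600.

ISO 1600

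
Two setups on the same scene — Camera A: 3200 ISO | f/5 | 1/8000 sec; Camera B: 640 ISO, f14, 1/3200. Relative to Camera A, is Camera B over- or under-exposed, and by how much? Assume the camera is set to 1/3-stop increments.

Aperture: f/5 → f/5.6 → f/6.3 → f/7.1 → f/8 → f/9 → f/10 → f/11 → f/13 → f/14 — 3 stops stopped down (darker).
Shutter speed: 1/8000 → 1/6400 → 1/5000 → 1/4000 → 1/3200 — 1 1/3 stops longer (brighter).
ISO: 3200 → 2500 → 2000 → 1600 → 1250 → 1000 → 800 → 640 — 2 1/3 stops lower (darker).
Net: −3 +1 1/3 −2 1/3 = −4 stops.

4 stops darker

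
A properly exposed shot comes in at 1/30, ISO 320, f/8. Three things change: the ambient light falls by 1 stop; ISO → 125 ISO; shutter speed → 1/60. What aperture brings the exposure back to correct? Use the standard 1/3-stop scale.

Scene light: 1 stop darker.
ISO: 320 → 250 → 200 → 160 → 125 — 1 1/3 stops lower (darker).
Shutter speed: 1/30 → 1/40 → 1/50 → 1/60 — 1 stop faster (darker).
Net so far: 3 1/3 stops darker. Aperture: f/8 → f/7.1 → f/6.3 → f/5.6 → f/5 → f/4.5 → f/4 → f/3.5 → f/3.2 → f/2.8 → f/2.5.

f/2.5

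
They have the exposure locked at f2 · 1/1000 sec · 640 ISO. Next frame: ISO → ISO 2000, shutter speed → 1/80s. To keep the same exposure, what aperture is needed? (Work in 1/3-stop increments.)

ISO: 640 → 800 → 1000 → 1250 → 1600 → 2000 — 1 2/3 stops higher (brighter).
Shutter speed: 1/1000 → 1/800 → 1/640 → 1/500 → 1/400 → 1/320 → 1/250 → 1/200 → 1/160 → 1/125 → 1/100 → 1/80 — 3 2/3 stops slower (brighter).
Net change so far: 5 1/3 stops brighter. Offset with the aperture: f/2 → f/2.2 → f/2.5 → f/2.8 → f/3.2 → f/3.5 → f/4 → f/4.5 → f/5 → f/5.6 → f/6.3 → f/7.1 → f/8 → f/9 → f/10 → f/11 → f/13.

f/13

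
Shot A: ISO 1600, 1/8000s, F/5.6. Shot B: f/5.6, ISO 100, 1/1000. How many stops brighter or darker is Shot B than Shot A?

1 stop darker

Aperture: unchanged.
Shutter speed: 1/8000 → 1/4000 → 1/2000 → 1/1000 — 3 stops longer (brighter).
ISO: 1600 → 800 → 400 → 200 → 100 — 4 stops dropped (darker).
Net: +3 −4 = −1 stop.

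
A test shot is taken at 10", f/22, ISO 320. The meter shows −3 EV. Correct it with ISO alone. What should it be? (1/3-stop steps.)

Underexposed by 3 stops → need 3 stops brighter.
ISO: 320 → 400 → 500 → 640 → 800 → 1000 → 1250 → 1600 → 2000 → 2500.

ISO 2500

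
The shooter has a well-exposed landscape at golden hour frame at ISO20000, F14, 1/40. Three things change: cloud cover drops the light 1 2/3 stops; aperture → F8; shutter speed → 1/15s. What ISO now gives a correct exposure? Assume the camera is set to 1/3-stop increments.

ISO 8000

Scene light: 1 2/3 stops darker.
Aperture: f/14 → f/13 → f/11 → f/10 → f/9 → f/8 — 1 2/3 stops opened up (brighter).
Shutter speed: 1/40 → 1/30 → 1/25 → 1/20 → 1/15 — 1 1/3 stops slower (brighter).
Net so far: 1 1/3 stops brighter. ISO: 20000 → 16000 → 12800 → 10000 → 8000.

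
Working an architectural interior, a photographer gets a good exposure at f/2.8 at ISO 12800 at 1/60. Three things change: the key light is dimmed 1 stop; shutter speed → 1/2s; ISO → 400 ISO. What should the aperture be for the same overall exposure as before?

Scene light: 1 stop darker.
Shutter speed: 1/60 → 1/30 → 1/15 → 1/8 → 1/4 → 1/2 — 5 stops longer (brighter).
ISO: 12800 → 6400 → 3200 → 1600 → 800 → 400 — 5 stops dropped (darker).
Net so far: 1 stop darker. Aperture: f/2.8 → f/2.

f/2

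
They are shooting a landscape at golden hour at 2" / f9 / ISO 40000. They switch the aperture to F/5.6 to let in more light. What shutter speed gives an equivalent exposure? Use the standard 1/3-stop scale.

0.8 s

Aperture: f/9 → f/8 → f/7.1 → f/6.3 → f/5.6 — 1 1/3 stops larger aperture (brighter).
Need 1 1/3 stops darker from the shutter speed: 2 → 1.6 → 1.3 → 1 → 0.8.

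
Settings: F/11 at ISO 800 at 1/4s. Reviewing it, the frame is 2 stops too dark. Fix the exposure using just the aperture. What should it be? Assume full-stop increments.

f/5.6

Underexposed by 2 stops → need 2 stops brighter.
Aperture: f/11 → f/8 → f/5.6.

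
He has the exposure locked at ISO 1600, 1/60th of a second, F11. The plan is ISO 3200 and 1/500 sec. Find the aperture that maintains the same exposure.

f/5.6

ISO: 1600 → 3200 — 1 stop raised (brighter).
Shutter speed: 1/60 → 1/125 → 1/250 → 1/500 — 3 stops shorter (darker).
Net change so far: 2 stops darker. Offset with the aperture: f/11 → f/8 → f/5.6.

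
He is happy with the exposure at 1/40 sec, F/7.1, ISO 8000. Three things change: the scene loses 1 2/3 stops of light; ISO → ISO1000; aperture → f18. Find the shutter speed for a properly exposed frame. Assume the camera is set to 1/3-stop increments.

4 s

Scene light: 1 2/3 stops darker.
ISO: 8000 → 6400 → 5000 → 4000 → 3200 → 2500 → 2000 → 1600 → 1250 → 1000 — 3 stops dropped (darker).
Aperture: f/7.1 → f/8 → f/9 → f/10 → f/11 → f/13 → f/14 → f/16 → f/18 — 2 2/3 stops narrower (darker).
Net so far: 7 1/3 stops darker. Shutter speed: 1/40 → 1/30 → 1/25 → 1/20 → 1/15 → 1/13 → 1/10 → 1/8 → 1/6 → 1/5 → 1/4 → 0.3 → 0.4 → 0.5 → 0.6 → 0.8 → 1 → 1.3 → 1.6 → 2 → 2.5 → 3.2 → 4.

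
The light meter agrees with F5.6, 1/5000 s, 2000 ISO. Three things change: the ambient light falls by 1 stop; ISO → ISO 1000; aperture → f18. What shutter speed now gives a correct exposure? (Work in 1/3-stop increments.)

1/125s

Scene light: 1 stop darker.
ISO: 2000 → 1600 → 1250 → 1000 — 1 stop lower (darker).
Aperture: f/5.6 → f/6.3 → f/7.1 → f/8 → f/9 → f/10 → f/11 → f/13 → f/14 → f/16 → f/18 — 3 1/3 stops smaller aperture (darker).
Net so far: 5 1/3 stops darker. Shutter speed: 1/5000 → 1/4000 → 1/3200 → 1/2500 → 1/2000 → 1/1600 → 1/1250 → 1/1000 → 1/800 → 1/640 → 1/500 → 1/400 → 1/320 → 1/250 → 1/200 → 1/160 → 1/125.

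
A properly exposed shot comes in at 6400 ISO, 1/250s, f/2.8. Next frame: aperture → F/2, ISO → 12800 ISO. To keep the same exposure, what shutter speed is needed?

Aperture: f/2.8 → f/2 — 1 stop larger aperture (brighter).
ISO: 6400 → 12800 — 1 stop raised (brighter).
Net change so far: 2 stops brighter. Offset with the shutter speed: 1/250 → 1/500 → 1/1000.

1/1000s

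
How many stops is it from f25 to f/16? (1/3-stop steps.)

f/25 → f/22 → f/20 → f/18 → f/16 — count the steps: 4 third-stops = 1 1/3 stops.

1 1/3 stops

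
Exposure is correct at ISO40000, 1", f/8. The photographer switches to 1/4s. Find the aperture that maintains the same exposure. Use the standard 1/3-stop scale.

f/4

Shutter speed: 1 → 0.8 → 0.6 → 0.5 → 0.4 → 0.3 → 1/4 — 2 stops faster (darker).
Need 2 stops brighter from the aperture: f/8 → f/7.1 → f/6.3 → f/5.6 → f/5 → f/4.5 → f/4.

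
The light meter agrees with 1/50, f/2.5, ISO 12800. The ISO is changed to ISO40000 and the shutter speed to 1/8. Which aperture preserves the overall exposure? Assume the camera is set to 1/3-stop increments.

ISO: 12800 → 16000 → 20000 → 25600 → 32000 → 40000 — 1 2/3 stops raised (brighter).
Shutter speed: 1/50 → 1/40 → 1/30 → 1/25 → 1/20 → 1/15 → 1/13 → 1/10 → 1/8 — 2 2/3 stops longer (brighter).
Net change so far: 4 1/3 stops brighter. Offset with the aperture: f/2.5 → f/2.8 → f/3.2 → f/3.5 → f/4 → f/4.5 → f/5 → f/5.6 → f/6.3 → f/7.1 → f/8 → f/9 → f/10 → f/11.

f/11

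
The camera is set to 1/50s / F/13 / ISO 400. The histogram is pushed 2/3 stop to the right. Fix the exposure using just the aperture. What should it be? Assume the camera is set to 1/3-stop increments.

f/16

Overexposed by 2/3 stop → need 2/3 stop darker.
Aperture: f/13 → f/14 → f/16.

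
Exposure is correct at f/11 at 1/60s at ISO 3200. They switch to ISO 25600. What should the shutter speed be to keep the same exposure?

ISO: 3200 → 6400 → 12800 → 25600 — 3 stops raised (brighter).
Need 3 stops darker from the shutter speed: 1/60 → 1/125 → 1/250 → 1/500.

1/500s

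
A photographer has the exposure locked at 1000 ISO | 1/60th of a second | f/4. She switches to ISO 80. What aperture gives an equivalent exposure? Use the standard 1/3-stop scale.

ISO: 1000 → 800 → 640 → 500 → 400 → 320 → 250 → 200 → 160 → 125 → 100 → 80 — 3 2/3 stops lower (darker).
Need 3 2/3 stops brighter from the aperture: f/4 → f/3.5 → f/3.2 → f/2.8 → f/2.5 → f/2.2 → f/2 → f/1.8 → f/1.6 → f/1.4 → f/1.2 → f/1.1.

f/1.1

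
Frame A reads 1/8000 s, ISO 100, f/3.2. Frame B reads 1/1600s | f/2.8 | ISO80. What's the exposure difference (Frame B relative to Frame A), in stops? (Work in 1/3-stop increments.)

Aperture: f/3.2 → f/2.8 — 1/3 stop opened up (brighter).
Shutter speed: 1/8000 → 1/6400 → 1/5000 → 1/4000 → 1/3200 → 1/2500 → 1/2000 → 1/1600 — 2 1/3 stops slower (brighter).
ISO: 100 → 80 — 1/3 stop lower (darker).
Net: +1/3 +2 1/3 −1/3 = +2 1/3 stops.

2 1/3 stops brighter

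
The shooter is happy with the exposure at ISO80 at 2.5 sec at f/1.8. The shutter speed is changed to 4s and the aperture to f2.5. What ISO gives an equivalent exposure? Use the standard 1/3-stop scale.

Shutter speed: 2.5 → 3.2 → 4 — 2/3 stop longer (brighter).
Aperture: f/1.8 → f/2 → f/2.2 → f/2.5 — 1 stop narrower (darker).
Net change so far: 1/3 stop darker. Offset with the ISO: 80 → 100.

ISO 100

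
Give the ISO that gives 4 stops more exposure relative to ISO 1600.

ISO 25600

ISO: 1600 → 3200 → 6400 → 12800 → 25600 — 4 stops raised (brighter).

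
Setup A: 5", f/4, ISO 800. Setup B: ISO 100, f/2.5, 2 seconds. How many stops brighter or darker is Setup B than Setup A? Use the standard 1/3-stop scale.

3 stops darker

Aperture: f/4 → f/3.5 → f/3.2 → f/2.8 → f/2.5 — 1 1/3 stops larger aperture (brighter).
Shutter speed: 5 → 4 → 3.2 → 2.5 → 2 — 1 1/3 stops faster (darker).
ISO: 800 → 640 → 500 → 400 → 320 → 250 → 200 → 160 → 125 → 100 — 3 stops lower (darker).
Net: +1 1/3 −1 1/3 −3 = −3 stops.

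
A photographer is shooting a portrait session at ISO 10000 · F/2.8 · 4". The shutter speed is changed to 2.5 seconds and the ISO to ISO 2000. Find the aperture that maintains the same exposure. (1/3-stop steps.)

Shutter speed: 4 → 3.2 → 2.5 — 2/3 stop shorter (darker).
ISO: 10000 → 8000 → 6400 → 5000 → 4000 → 3200 → 2500 → 2000 — 2 1/3 stops dropped (darker).
Net change so far: 3 stops darker. Offset with the aperture: f/2.8 → f/2.5 → f/2.2 → f/2 → f/1.8 → f/1.6 → f/1.4 → f/1.2 → f/1.1 → f/1.0.

f/1.0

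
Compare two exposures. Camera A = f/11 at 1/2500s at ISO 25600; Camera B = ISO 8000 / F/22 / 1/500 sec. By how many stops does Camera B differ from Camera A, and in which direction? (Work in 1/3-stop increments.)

1 1/3 stops darker

Aperture: f/11 → f/13 → f/14 → f/16 → f/18 → f/20 → f/22 — 2 stops stopped down (darker).
Shutter speed: 1/2500 → 1/2000 → 1/1600 → 1/1250 → 1/1000 → 1/800 → 1/640 → 1/500 — 2 1/3 stops longer (brighter).
ISO: 25600 → 20000 → 16000 → 12800 → 10000 → 8000 — 1 2/3 stops lower (darker).
Net: −2 +2 1/3 −1 2/3 = −1 1/3 stops.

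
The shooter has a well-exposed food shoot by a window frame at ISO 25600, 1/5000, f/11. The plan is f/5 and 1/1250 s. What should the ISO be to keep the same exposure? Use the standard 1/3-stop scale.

ISO 1250

Aperture: f/11 → f/10 → f/9 → f/8 → f/7.1 → f/6.3 → f/5.6 → f/5 — 2 1/3 stops wider (brighter).
Shutter speed: 1/5000 → 1/4000 → 1/3200 → 1/2500 → 1/2000 → 1/1600 → 1/1250 — 2 stops longer (brighter).
Net change so far: 4 1/3 stops brighter. Offset with the ISO: 25600 → 20000 → 16000 → 12800 → 10000 → 8000 → 6400 → 5000 → 4000 → 3200 → 2500 → 2000 → 1600 → 1250.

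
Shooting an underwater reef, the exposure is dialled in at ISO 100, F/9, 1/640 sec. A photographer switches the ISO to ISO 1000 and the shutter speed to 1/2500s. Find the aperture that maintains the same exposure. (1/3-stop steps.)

ISO: 100 → 125 → 160 → 200 → 250 → 320 → 400 → 500 → 640 → 800 → 1000 — 3 1/3 stops higher (brighter).
Shutter speed: 1/640 → 1/800 → 1/1000 → 1/1250 → 1/1600 → 1/2000 → 1/2500 — 2 stops faster (darker).
Net change so far: 1 1/3 stops brighter. Offset with the aperture: f/9 → f/10 → f/11 → f/13 → f/14.

f/14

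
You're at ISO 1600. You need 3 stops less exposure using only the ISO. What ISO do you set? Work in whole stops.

ISO 200

ISO: 1600 → 800 → 400 → 200 — 3 stops lower (darker).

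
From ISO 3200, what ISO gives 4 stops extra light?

ISO: 3200 → 6400 → 12800 → 25600 → 51200 — 4 stops higher (brighter).

ISO 51200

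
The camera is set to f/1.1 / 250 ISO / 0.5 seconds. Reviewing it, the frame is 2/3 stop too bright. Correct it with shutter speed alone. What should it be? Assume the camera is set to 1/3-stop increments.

Overexposed by 2/3 stop → need 2/3 stop darker.
Shutter speed: 0.5 → 0.4 → 0.3.

0.3 s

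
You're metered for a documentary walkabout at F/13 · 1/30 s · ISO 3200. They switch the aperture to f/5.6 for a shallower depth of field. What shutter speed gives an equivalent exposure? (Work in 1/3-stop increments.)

1/160s

Aperture: f/13 → f/11 → f/10 → f/9 → f/8 → f/7.1 → f/6.3 → f/5.6 — 2 1/3 stops larger aperture (brighter).
Need 2 1/3 stops darker from the shutter speed: 1/30 → 1/40 → 1/50 → 1/60 → 1/80 → 1/100 → 1/125 → 1/160.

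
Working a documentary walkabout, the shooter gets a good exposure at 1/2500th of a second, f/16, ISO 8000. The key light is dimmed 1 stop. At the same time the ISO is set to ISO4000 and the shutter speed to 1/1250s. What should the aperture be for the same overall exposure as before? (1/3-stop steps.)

Scene light: 1 stop darker.
ISO: 8000 → 6400 → 5000 → 4000 — 1 stop lower (darker).
Shutter speed: 1/2500 → 1/2000 → 1/1600 → 1/1250 — 1 stop slower (brighter).
Net so far: 1 stop darker. Aperture: f/16 → f/14 → f/13 → f/11.

f/11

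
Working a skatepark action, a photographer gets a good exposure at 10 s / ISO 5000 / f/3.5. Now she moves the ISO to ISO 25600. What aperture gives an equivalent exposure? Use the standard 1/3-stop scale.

f/8

ISO: 5000 → 6400 → 8000 → 10000 → 12800 → 16000 → 20000 → 25600 — 2 1/3 stops raised (brighter).
Need 2 1/3 stops darker from the aperture: f/3.5 → f/4 → f/4.5 → f/5 → f/5.6 → f/6.3 → f/7.1 → f/8.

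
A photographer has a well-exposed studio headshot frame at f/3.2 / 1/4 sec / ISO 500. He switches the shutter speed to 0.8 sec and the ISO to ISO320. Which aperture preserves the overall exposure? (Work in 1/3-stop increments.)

f/4.5

Shutter speed: 1/4 → 0.3 → 0.4 → 0.5 → 0.6 → 0.8 — 1 2/3 stops longer (brighter).
ISO: 500 → 400 → 320 — 2/3 stop lower (darker).
Net change so far: 1 stop brighter. Offset with the aperture: f/3.2 → f/3.5 → f/4 → f/4.5.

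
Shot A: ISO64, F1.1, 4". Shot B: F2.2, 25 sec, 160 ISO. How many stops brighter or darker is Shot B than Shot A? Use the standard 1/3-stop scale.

2 stops brighter

Aperture: f/1.1 → f/1.2 → f/1.4 → f/1.6 → f/1.8 → f/2 → f/2.2 — 2 stops smaller aperture (darker).
Shutter speed: 4 → 5 → 6 → 8 → 10 → 13 → 15 → 20 → 25 — 2 2/3 stops slower (brighter).
ISO: 64 → 80 → 100 → 125 → 160 — 1 1/3 stops raised (brighter).
Net: −2 +2 2/3 +1 1/3 = +2 stops.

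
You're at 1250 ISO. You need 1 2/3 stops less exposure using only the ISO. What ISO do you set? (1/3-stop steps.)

ISO: 1250 → 1000 → 800 → 640 → 500 → 400 — 1 2/3 stops lower (darker).

ISO 400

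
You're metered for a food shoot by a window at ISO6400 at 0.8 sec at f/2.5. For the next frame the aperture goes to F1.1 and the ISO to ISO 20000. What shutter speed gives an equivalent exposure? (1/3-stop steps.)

1/20s

Aperture: f/2.5 → f/2.2 → f/2 → f/1.8 → f/1.6 → f/1.4 → f/1.2 → f/1.1 — 2 1/3 stops opened up (brighter).
ISO: 6400 → 8000 → 10000 → 12800 → 16000 → 20000 — 1 2/3 stops higher (brighter).
Net change so far: 4 stops brighter. Offset with the shutter speed: 0.8 → 0.6 → 0.5 → 0.4 → 0.3 → 1/4 → 1/5 → 1/6 → 1/8 → 1/10 → 1/13 → 1/15 → 1/20.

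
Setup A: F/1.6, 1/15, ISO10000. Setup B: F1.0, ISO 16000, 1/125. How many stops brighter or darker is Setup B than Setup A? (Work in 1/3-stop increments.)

Aperture: f/1.6 → f/1.4 → f/1.2 → f/1.1 → f/1.0 — 1 1/3 stops larger aperture (brighter).
Shutter speed: 1/15 → 1/20 → 1/25 → 1/30 → 1/40 → 1/50 → 1/60 → 1/80 → 1/100 → 1/125 — 3 stops shorter (darker).
ISO: 10000 → 12800 → 16000 — 2/3 stop raised (brighter).
Net: +1 1/3 −3 +2/3 = −1 stop.

1 stop darker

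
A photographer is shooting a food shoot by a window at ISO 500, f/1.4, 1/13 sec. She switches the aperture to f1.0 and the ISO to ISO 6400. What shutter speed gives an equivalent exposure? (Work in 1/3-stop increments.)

Aperture: f/1.4 → f/1.2 → f/1.1 → f/1.0 — 1 stop opened up (brighter).
ISO: 500 → 640 → 800 → 1000 → 1250 → 1600 → 2000 → 2500 → 3200 → 4000 → 5000 → 6400 — 3 2/3 stops raised (brighter).
Net change so far: 4 2/3 stops brighter. Offset with the shutter speed: 1/13 → 1/15 → 1/20 → 1/25 → 1/30 → 1/40 → 1/50 → 1/60 → 1/80 → 1/100 → 1/125 → 1/160 → 1/200 → 1/250 → 1/320.

1/320s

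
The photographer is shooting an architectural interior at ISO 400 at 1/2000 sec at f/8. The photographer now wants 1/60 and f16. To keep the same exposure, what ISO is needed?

Shutter speed: 1/2000 → 1/1000 → 1/500 → 1/250 → 1/125 → 1/60 — 5 stops longer (brighter).
Aperture: f/8 → f/11 → f/16 — 2 stops smaller aperture (darker).
Net change so far: 3 stops brighter. Offset with the ISO: 400 → 200 → 100 → 50.

ISO 50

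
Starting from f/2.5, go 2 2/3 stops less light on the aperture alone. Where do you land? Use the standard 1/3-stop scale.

Aperture: f/2.5 → f/2.8 → f/3.2 → f/3.5 → f/4 → f/4.5 → f/5 → f/5.6 → f/6.3 — 2 2/3 stops narrower (darker).

f/6.3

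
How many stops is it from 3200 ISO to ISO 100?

3200 → 1600 → 800 → 400 → 200 → 100 — count the steps: 5 stops.

5 stops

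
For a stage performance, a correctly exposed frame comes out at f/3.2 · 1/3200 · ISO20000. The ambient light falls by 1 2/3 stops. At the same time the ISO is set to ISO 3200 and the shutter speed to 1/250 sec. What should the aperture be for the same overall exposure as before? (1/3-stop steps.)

Scene light: 1 2/3 stops darker.
ISO: 20000 → 16000 → 12800 → 10000 → 8000 → 6400 → 5000 → 4000 → 3200 — 2 2/3 stops lower (darker).
Shutter speed: 1/3200 → 1/2500 → 1/2000 → 1/1600 → 1/1250 → 1/1000 → 1/800 → 1/640 → 1/500 → 1/400 → 1/320 → 1/250 — 3 2/3 stops slower (brighter).
Net so far: 2/3 stop darker. Aperture: f/3.2 → f/2.8 → f/2.5.

f/2.5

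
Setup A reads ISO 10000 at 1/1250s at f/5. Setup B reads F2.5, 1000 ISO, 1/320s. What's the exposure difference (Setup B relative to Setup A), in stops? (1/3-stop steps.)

2/3 stop brighter

Aperture: f/5 → f/4.5 → f/4 → f/3.5 → f/3.2 → f/2.8 → f/2.5 — 2 stops wider (brighter).
Shutter speed: 1/1250 → 1/1000 → 1/800 → 1/640 → 1/500 → 1/400 → 1/320 — 2 stops slower (brighter).
ISO: 10000 → 8000 → 6400 → 5000 → 4000 → 3200 → 2500 → 2000 → 1600 → 1250 → 1000 — 3 1/3 stops dropped (darker).
Net: +2 +2 −3 1/3 = +2/3 stops.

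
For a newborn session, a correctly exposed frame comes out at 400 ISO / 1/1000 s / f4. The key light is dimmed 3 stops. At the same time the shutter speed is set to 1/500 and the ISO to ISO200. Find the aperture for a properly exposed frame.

Scene light: 3 stops darker.
Shutter speed: 1/1000 → 1/500 — 1 stop longer (brighter).
ISO: 400 → 200 — 1 stop dropped (darker).
Net so far: 3 stops darker. Aperture: f/4 → f/2.8 → f/2 → f/1.4.

f/1.4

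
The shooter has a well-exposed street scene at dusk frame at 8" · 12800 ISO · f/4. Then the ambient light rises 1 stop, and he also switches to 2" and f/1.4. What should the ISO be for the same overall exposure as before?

ISO 3200

Scene light: 1 stop brighter.
Shutter speed: 8 → 4 → 2 — 2 stops faster (darker).
Aperture: f/4 → f/2.8 → f/2 → f/1.4 — 3 stops opened up (brighter).
Net so far: 2 stops brighter. ISO: 12800 → 6400 → 3200.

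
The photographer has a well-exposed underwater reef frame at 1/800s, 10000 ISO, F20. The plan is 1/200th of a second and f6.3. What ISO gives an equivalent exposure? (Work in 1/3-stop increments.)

Shutter speed: 1/800 → 1/640 → 1/500 → 1/400 → 1/320 → 1/250 → 1/200 — 2 stops slower (brighter).
Aperture: f/20 → f/18 → f/16 → f/14 → f/13 → f/11 → f/10 → f/9 → f/8 → f/7.1 → f/6.3 — 3 1/3 stops opened up (brighter).
Net change so far: 5 1/3 stops brighter. Offset with the ISO: 10000 → 8000 → 6400 → 5000 → 4000 → 3200 → 2500 → 2000 → 1600 → 1250 → 1000 → 800 → 640 → 500 → 400 → 320 → 250.

ISO 250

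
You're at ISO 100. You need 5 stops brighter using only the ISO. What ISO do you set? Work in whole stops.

ISO 3200

ISO: 100 → 200 → 400 → 800 → 1600 → 3200 — 5 stops raised (brighter).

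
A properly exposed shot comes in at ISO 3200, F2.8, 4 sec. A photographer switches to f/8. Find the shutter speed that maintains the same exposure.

Aperture: f/2.8 → f/4 → f/5.6 → f/8 — 3 stops smaller aperture (darker).
Need 3 stops brighter from the shutter speed: 4 → 8 → 15 → 30.

30 s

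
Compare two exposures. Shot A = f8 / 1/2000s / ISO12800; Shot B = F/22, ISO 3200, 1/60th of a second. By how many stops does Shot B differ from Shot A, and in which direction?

Aperture: f/8 → f/11 → f/16 → f/22 — 3 stops smaller aperture (darker).
Shutter speed: 1/2000 → 1/1000 → 1/500 → 1/250 → 1/125 → 1/60 — 5 stops longer (brighter).
ISO: 12800 → 6400 → 3200 — 2 stops lower (darker).
Net: −3 +5 −2 = 0 stops.

same exposure (0 stops)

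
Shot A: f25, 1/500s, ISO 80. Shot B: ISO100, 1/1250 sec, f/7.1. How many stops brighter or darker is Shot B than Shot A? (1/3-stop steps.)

Aperture: f/25 → f/22 → f/20 → f/18 → f/16 → f/14 → f/13 → f/11 → f/10 → f/9 → f/8 → f/7.1 — 3 2/3 stops opened up (brighter).
Shutter speed: 1/500 → 1/640 → 1/800 → 1/1000 → 1/1250 — 1 1/3 stops shorter (darker).
ISO: 80 → 100 — 1/3 stop raised (brighter).
Net: +3 2/3 −1 1/3 +1/3 = +2 2/3 stops.

2 2/3 stops brighter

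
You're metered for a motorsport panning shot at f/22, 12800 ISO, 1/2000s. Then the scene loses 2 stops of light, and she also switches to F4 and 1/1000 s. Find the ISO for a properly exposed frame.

ISO 800

Scene light: 2 stops darker.
Aperture: f/22 → f/16 → f/11 → f/8 → f/5.6 → f/4 — 5 stops opened up (brighter).
Shutter speed: 1/2000 → 1/1000 — 1 stop longer (brighter).
Net so far: 4 stops brighter. ISO: 12800 → 6400 → 3200 → 1600 → 800.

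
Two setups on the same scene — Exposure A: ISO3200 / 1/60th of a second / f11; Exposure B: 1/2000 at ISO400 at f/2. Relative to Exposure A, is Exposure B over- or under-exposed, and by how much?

Aperture: f/11 → f/8 → f/5.6 → f/4 → f/2.8 → f/2 — 5 stops larger aperture (brighter).
Shutter speed: 1/60 → 1/125 → 1/250 → 1/500 → 1/1000 → 1/2000 — 5 stops shorter (darker).
ISO: 3200 → 1600 → 800 → 400 — 3 stops dropped (darker).
Net: +5 −5 −3 = −3 stops.

3 stops darker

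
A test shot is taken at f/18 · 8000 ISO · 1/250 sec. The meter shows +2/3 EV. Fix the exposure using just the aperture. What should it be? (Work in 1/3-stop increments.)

f/22

Overexposed by 2/3 stop → need 2/3 stop darker.
Aperture: f/18 → f/20 → f/22.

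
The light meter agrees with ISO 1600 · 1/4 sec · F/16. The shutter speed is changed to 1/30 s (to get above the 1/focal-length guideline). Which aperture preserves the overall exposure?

Shutter speed: 1/4 → 1/8 → 1/15 → 1/30 — 3 stops faster (darker).
Need 3 stops brighter from the aperture: f/16 → f/11 → f/8 → f/5.6.

f/5.6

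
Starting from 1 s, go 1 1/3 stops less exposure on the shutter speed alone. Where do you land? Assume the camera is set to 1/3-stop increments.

Shutter speed: 1 → 0.8 → 0.6 → 0.5 → 0.4 — 1 1/3 stops shorter (darker).

0.4 s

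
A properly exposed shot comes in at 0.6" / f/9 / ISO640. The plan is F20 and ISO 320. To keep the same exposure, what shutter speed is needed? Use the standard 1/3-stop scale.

6 s

Aperture: f/9 → f/10 → f/11 → f/13 → f/14 → f/16 → f/18 → f/20 — 2 1/3 stops stopped down (darker).
ISO: 640 → 500 → 400 → 320 — 1 stop dropped (darker).
Net change so far: 3 1/3 stops darker. Offset with the shutter speed: 0.6 → 0.8 → 1 → 1.3 → 1.6 → 2 → 2.5 → 3.2 → 4 → 5 → 6.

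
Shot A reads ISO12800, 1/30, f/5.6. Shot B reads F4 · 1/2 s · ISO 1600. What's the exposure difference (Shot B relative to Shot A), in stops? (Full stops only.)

2 stops brighter

Aperture: f/5.6 → f/4 — 1 stop larger aperture (brighter).
Shutter speed: 1/30 → 1/15 → 1/8 → 1/4 → 1/2 — 4 stops longer (brighter).
ISO: 12800 → 6400 → 3200 → 1600 — 3 stops lower (darker).
Net: +1 +4 −3 = +2 stops.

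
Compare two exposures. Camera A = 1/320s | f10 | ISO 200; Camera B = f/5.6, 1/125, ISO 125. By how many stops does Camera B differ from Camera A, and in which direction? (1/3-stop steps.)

2 1/3 stops brighter

Aperture: f/10 → f/9 → f/8 → f/7.1 → f/6.3 → f/5.6 — 1 2/3 stops larger aperture (brighter).
Shutter speed: 1/320 → 1/250 → 1/200 → 1/160 → 1/125 — 1 1/3 stops longer (brighter).
ISO: 200 → 160 → 125 — 2/3 stop dropped (darker).
Net: +1 2/3 +1 1/3 −2/3 = +2 1/3 stops.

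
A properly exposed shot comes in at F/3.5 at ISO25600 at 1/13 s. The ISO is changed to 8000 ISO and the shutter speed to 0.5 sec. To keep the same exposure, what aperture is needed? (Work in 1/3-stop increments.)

f/5

ISO: 25600 → 20000 → 16000 → 12800 → 10000 → 8000 — 1 2/3 stops dropped (darker).
Shutter speed: 1/13 → 1/10 → 1/8 → 1/6 → 1/5 → 1/4 → 0.3 → 0.4 → 0.5 — 2 2/3 stops longer (brighter).
Net change so far: 1 stop brighter. Offset with the aperture: f/3.5 → f/4 → f/4.5 → f/5.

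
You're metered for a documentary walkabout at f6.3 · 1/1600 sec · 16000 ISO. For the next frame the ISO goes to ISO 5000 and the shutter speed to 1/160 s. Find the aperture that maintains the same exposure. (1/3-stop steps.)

ISO: 16000 → 12800 → 10000 → 8000 → 6400 → 5000 — 1 2/3 stops lower (darker).
Shutter speed: 1/1600 → 1/1250 → 1/1000 → 1/800 → 1/640 → 1/500 → 1/400 → 1/320 → 1/250 → 1/200 → 1/160 — 3 1/3 stops slower (brighter).
Net change so far: 1 2/3 stops brighter. Offset with the aperture: f/6.3 → f/7.1 → f/8 → f/9 → f/10 → f/11.

f/11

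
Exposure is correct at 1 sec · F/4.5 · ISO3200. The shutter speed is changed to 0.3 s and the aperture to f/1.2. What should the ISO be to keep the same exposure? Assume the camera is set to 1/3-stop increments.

Shutter speed: 1 → 0.8 → 0.6 → 0.5 → 0.4 → 0.3 — 1 2/3 stops shorter (darker).
Aperture: f/4.5 → f/4 → f/3.5 → f/3.2 → f/2.8 → f/2.5 → f/2.2 → f/2 → f/1.8 → f/1.6 → f/1.4 → f/1.2 — 3 2/3 stops wider (brighter).
Net change so far: 2 stops brighter. Offset with the ISO: 3200 → 2500 → 2000 → 1600 → 1250 → 1000 → 800.

ISO 800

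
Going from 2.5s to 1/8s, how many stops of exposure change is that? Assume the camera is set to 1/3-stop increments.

2.5 → 2 → 1.6 → 1.3 → 1 → 0.8 → 0.6 → 0.5 → 0.4 → 0.3 → 1/4 → 1/5 → 1/6 → 1/8 — count the steps: 13 third-stops = 4 1/3 stops.

4 1/3 stops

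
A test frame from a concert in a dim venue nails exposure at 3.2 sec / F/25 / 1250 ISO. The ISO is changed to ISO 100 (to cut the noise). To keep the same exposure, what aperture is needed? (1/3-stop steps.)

f/7.1

ISO: 1250 → 1000 → 800 → 640 → 500 → 400 → 320 → 250 → 200 → 160 → 125 → 100 — 3 2/3 stops lower (darker).
Need 3 2/3 stops brighter from the aperture: f/25 → f/22 → f/20 → f/18 → f/16 → f/14 → f/13 → f/11 → f/10 → f/9 → f/8 → f/7.1.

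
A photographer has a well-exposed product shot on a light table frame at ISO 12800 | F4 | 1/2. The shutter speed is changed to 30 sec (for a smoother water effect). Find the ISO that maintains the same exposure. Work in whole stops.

ISO 200

Shutter speed: 1/2 → 1 → 2 → 4 → 8 → 15 → 30 — 6 stops slower (brighter).
Need 6 stops darker from the ISO: 12800 → 6400 → 3200 → 1600 → 800 → 400 → 200.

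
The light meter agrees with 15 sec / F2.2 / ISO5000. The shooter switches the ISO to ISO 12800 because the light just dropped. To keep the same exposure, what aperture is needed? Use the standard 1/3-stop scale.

f/3.5

ISO: 5000 → 6400 → 8000 → 10000 → 12800 — 1 1/3 stops higher (brighter).
Need 1 1/3 stops darker from the aperture: f/2.2 → f/2.5 → f/2.8 → f/3.2 → f/3.5.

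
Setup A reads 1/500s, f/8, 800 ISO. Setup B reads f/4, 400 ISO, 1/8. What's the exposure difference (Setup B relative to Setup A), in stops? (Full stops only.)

Aperture: f/8 → f/5.6 → f/4 — 2 stops wider (brighter).
Shutter speed: 1/500 → 1/250 → 1/125 → 1/60 → 1/30 → 1/15 → 1/8 — 6 stops slower (brighter).
ISO: 800 → 400 — 1 stop lower (darker).
Net: +2 +6 −1 = +7 stops.

7 stops brighter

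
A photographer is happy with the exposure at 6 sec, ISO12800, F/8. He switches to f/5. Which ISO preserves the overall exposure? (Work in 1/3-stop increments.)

ISO 5000

Aperture: f/8 → f/7.1 → f/6.3 → f/5.6 → f/5 — 1 1/3 stops opened up (brighter).
Need 1 1/3 stops darker from the ISO: 12800 → 10000 → 8000 → 6400 → 5000.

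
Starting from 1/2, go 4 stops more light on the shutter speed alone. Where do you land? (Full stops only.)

Shutter speed: 1/2 → 1 → 2 → 4 → 8 — 4 stops slower (brighter).

8 s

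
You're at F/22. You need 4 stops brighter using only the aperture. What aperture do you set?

Aperture: f/22 → f/16 → f/11 → f/8 → f/5.6 — 4 stops larger aperture (brighter).

f/5.6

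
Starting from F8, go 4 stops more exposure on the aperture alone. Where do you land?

f/2

Aperture: f/8 → f/5.6 → f/4 → f/2.8 → f/2 — 4 stops larger aperture (brighter).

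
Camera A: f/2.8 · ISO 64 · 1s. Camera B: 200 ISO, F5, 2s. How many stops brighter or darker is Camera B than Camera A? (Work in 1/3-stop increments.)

Aperture: f/2.8 → f/3.2 → f/3.5 → f/4 → f/4.5 → f/5 — 1 2/3 stops stopped down (darker).
Shutter speed: 1 → 1.3 → 1.6 → 2 — 1 stop longer (brighter).
ISO: 64 → 80 → 100 → 125 → 160 → 200 — 1 2/3 stops raised (brighter).
Net: −1 2/3 +1 +1 2/3 = +1 stop.

1 stop brighter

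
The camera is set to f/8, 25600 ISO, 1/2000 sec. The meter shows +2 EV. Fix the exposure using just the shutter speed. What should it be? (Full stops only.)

Overexposed by 2 stops → need 2 stops darker.
Shutter speed: 1/2000 → 1/4000 → 1/8000.

1/8000s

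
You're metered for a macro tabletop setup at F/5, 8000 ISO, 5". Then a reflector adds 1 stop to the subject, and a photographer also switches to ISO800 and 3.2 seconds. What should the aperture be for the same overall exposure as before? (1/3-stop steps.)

f/1.8

Scene light: 1 stop brighter.
ISO: 8000 → 6400 → 5000 → 4000 → 3200 → 2500 → 2000 → 1600 → 1250 → 1000 → 800 — 3 1/3 stops dropped (darker).
Shutter speed: 5 → 4 → 3.2 — 2/3 stop shorter (darker).
Net so far: 3 stops darker. Aperture: f/5 → f/4.5 → f/4 → f/3.5 → f/3.2 → f/2.8 → f/2.5 → f/2.2 → f/2 → f/1.8.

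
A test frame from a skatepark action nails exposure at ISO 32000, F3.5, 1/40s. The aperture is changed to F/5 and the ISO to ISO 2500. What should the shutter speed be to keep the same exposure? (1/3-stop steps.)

Aperture: f/3.5 → f/4 → f/4.5 → f/5 — 1 stop narrower (darker).
ISO: 32000 → 25600 → 20000 → 16000 → 12800 → 10000 → 8000 → 6400 → 5000 → 4000 → 3200 → 2500 — 3 2/3 stops dropped (darker).
Net change so far: 4 2/3 stops darker. Offset with the shutter speed: 1/40 → 1/30 → 1/25 → 1/20 → 1/15 → 1/13 → 1/10 → 1/8 → 1/6 → 1/5 → 1/4 → 0.3 → 0.4 → 0.5 → 0.6.

0.6 s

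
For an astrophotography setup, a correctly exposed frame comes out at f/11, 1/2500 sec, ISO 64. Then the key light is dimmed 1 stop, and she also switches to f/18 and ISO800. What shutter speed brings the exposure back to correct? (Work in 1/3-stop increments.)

Scene light: 1 stop darker.
Aperture: f/11 → f/13 → f/14 → f/16 → f/18 — 1 1/3 stops stopped down (darker).
ISO: 64 → 80 → 100 → 125 → 160 → 200 → 250 → 320 → 400 → 500 → 640 → 800 — 3 2/3 stops raised (brighter).
Net so far: 1 1/3 stops brighter. Shutter speed: 1/2500 → 1/3200 → 1/4000 → 1/5000 → 1/6400.

1/6400s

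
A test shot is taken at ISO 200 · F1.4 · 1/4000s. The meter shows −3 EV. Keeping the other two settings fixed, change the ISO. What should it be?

ISO 1600

Underexposed by 3 stops → need 3 stops brighter.
ISO: 200 → 400 → 800 → 1600.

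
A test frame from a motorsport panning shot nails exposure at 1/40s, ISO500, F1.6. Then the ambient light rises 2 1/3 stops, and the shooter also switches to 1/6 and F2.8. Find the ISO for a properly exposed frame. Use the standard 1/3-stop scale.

Scene light: 2 1/3 stops brighter.
Shutter speed: 1/40 → 1/30 → 1/25 → 1/20 → 1/15 → 1/13 → 1/10 → 1/8 → 1/6 — 2 2/3 stops slower (brighter).
Aperture: f/1.6 → f/1.8 → f/2 → f/2.2 → f/2.5 → f/2.8 — 1 2/3 stops smaller aperture (darker).
Net so far: 3 1/3 stops brighter. ISO: 500 → 400 → 320 → 250 → 200 → 160 → 125 → 100 → 80 → 64 → 50.

ISO 50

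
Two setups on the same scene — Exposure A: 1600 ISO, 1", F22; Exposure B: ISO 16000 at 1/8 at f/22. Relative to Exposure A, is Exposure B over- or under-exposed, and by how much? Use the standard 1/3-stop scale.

Aperture: unchanged.
Shutter speed: 1 → 0.8 → 0.6 → 0.5 → 0.4 → 0.3 → 1/4 → 1/5 → 1/6 → 1/8 — 3 stops shorter (darker).
ISO: 1600 → 2000 → 2500 → 3200 → 4000 → 5000 → 6400 → 8000 → 10000 → 12800 → 16000 — 3 1/3 stops higher (brighter).
Net: −3 +3 1/3 = +1/3 stops.

1/3 stop brighter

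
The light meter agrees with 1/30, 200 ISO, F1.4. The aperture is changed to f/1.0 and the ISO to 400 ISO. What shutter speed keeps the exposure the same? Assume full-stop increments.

1/125s

Aperture: f/1.4 → f/1.0 — 1 stop opened up (brighter).
ISO: 200 → 400 — 1 stop raised (brighter).
Net change so far: 2 stops brighter. Offset with the shutter speed: 1/30 → 1/60 → 1/125.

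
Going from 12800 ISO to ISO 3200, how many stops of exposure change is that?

2 stops

12800 → 6400 → 3200 — count the steps: 2 stops.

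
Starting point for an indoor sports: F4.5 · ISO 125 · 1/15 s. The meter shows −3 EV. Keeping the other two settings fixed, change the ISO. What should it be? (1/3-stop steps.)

Underexposed by 3 stops → need 3 stops brighter.
ISO: 125 → 160 → 200 → 250 → 320 → 400 → 500 → 640 → 800 → 1000.

ISO 1000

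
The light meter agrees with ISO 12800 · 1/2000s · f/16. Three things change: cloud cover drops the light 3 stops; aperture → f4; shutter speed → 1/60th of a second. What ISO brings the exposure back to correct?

ISO 200

Scene light: 3 stops darker.
Aperture: f/16 → f/11 → f/8 → f/5.6 → f/4 — 4 stops wider (brighter).
Shutter speed: 1/2000 → 1/1000 → 1/500 → 1/250 → 1/125 → 1/60 — 5 stops slower (brighter).
Net so far: 6 stops brighter. ISO: 12800 → 6400 → 3200 → 1600 → 800 → 400 → 200.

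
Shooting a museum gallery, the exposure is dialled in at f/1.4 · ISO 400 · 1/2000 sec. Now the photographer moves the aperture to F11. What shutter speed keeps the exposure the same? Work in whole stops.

Aperture: f/1.4 → f/2 → f/2.8 → f/4 → f/5.6 → f/8 → f/11 — 6 stops stopped down (darker).
Need 6 stops brighter from the shutter speed: 1/2000 → 1/1000 → 1/500 → 1/250 → 1/125 → 1/60 → 1/30.

1/30s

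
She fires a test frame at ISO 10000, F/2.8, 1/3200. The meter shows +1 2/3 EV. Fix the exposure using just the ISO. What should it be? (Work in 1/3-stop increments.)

ISO 3200

Overexposed by 1 2/3 stops → need 1 2/3 stops darker.
ISO: 10000 → 8000 → 6400 → 5000 → 4000 → 3200.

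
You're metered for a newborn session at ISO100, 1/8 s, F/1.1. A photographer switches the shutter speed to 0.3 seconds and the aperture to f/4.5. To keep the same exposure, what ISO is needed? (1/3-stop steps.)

ISO 640

Shutter speed: 1/8 → 1/6 → 1/5 → 1/4 → 0.3 — 1 1/3 stops slower (brighter).
Aperture: f/1.1 → f/1.2 → f/1.4 → f/1.6 → f/1.8 → f/2 → f/2.2 → f/2.5 → f/2.8 → f/3.2 → f/3.5 → f/4 → f/4.5 — 4 stops smaller aperture (darker).
Net change so far: 2 2/3 stops darker. Offset with the ISO: 100 → 125 → 160 → 200 → 250 → 320 → 400 → 500 → 640.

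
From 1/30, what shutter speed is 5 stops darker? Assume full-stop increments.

Shutter speed: 1/30 → 1/60 → 1/125 → 1/250 → 1/500 → 1/1000 — 5 stops shorter (darker).

1/1000s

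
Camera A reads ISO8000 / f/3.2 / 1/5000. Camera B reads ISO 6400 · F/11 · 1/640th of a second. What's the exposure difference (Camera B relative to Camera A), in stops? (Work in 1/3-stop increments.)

1 stop darker

Aperture: f/3.2 → f/3.5 → f/4 → f/4.5 → f/5 → f/5.6 → f/6.3 → f/7.1 → f/8 → f/9 → f/10 → f/11 — 3 2/3 stops smaller aperture (darker).
Shutter speed: 1/5000 → 1/4000 → 1/3200 → 1/2500 → 1/2000 → 1/1600 → 1/1250 → 1/1000 → 1/800 → 1/640 — 3 stops longer (brighter).
ISO: 8000 → 6400 — 1/3 stop dropped (darker).
Net: −3 2/3 +3 −1/3 = −1 stop.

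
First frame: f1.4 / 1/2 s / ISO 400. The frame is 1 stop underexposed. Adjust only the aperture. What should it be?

Underexposed by 1 stop → need 1 stop brighter.
Aperture: f/1.4 → f/1.0.

f/1.0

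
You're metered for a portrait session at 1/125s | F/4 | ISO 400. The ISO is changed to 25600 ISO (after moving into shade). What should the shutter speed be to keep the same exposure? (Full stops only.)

ISO: 400 → 800 → 1600 → 3200 → 6400 → 12800 → 25600 — 6 stops raised (brighter).
Need 6 stops darker from the shutter speed: 1/125 → 1/250 → 1/500 → 1/1000 → 1/2000 → 1/4000 → 1/8000.

1/8000s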